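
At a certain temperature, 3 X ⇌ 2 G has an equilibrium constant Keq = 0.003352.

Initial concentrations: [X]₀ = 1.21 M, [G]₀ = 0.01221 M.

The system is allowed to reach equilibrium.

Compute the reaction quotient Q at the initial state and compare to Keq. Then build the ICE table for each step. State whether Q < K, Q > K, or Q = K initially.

Q₀ = 8.4154e-05; Q < K (proceeds forward)

Q₀ = 8.4154e-05 vs Keq = 0.003352 ⇒ Q<K, forward
Step 1:
                   X          G
  Initial       1.21    0.01221
  Change    -0.08527    0.05685
  Equil        1.125    0.06906
  solve Keq expr → x = 0.02842; check Q = 0.003352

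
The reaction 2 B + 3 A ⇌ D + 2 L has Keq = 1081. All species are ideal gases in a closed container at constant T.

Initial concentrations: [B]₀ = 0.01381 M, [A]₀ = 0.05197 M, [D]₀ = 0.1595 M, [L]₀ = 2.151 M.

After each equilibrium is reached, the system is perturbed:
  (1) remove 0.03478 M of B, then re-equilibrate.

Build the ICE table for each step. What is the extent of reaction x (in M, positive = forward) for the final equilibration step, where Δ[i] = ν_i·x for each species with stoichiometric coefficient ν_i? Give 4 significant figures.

Q₀ = 2.7567e+07 vs Keq = 1081 ⇒ Q>K, reverse
Step 1:
                    B           A           D           L
  Initial     0.01381     0.05197      0.1595       2.151
  Change       0.1336      0.2004    -0.06679     -0.1336
  Equil        0.1474      0.2523     0.09271       2.017
  solve Keq expr → x = -0.06679; check Q = 1081
Then remove 0.03478 M of B.
Step 2:
                    B           A           D           L
  Initial      0.1126      0.2523     0.09271       2.017
  Change      0.01328     0.01992   -0.006639    -0.01328
  Equil        0.1259      0.2723     0.08607       2.004
  solve Keq expr → x = -0.006639; check Q = 1081

x = -0.006639 M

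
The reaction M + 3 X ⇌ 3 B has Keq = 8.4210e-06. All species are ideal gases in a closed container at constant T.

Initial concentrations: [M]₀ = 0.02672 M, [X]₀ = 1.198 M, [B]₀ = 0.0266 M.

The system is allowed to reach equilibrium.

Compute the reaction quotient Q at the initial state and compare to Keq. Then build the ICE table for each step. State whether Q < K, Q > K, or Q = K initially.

Q₀ = 4.0967e-04 vs Keq = 8.4210e-06 ⇒ Q>K, reverse
Step 1:
                  M         X         B
  init      0.02672     1.198    0.0266
  Δ        0.006222   0.01867  -0.01867
  eq        0.03294     1.217  0.007935
  solve Keq expr → x = -0.006222; check Q = 8.4210e-06

Q₀ = 4.0967e-04; Q > K (proceeds reverse)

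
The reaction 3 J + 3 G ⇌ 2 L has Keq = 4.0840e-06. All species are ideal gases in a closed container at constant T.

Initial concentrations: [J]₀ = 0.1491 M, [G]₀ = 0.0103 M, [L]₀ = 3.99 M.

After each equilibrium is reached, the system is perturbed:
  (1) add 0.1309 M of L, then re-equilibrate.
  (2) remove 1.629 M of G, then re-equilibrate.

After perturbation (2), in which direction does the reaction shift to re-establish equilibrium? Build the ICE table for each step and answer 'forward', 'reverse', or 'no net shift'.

Q₀ = 4.3954e+09 vs Keq = 4.0840e-06 ⇒ Q>K, reverse
Step 1:
                   J          G          L
  I           0.1491     0.0103       3.99
  C            5.468      5.468     -3.645
  E            5.617      5.478     0.3449
  solve Keq expr → x = -1.823; check Q = 4.0840e-06
Then add 0.1309 M of L.
Step 2:
                   J          G          L
  I            5.617      5.478     0.4758
  C           0.1525     0.1525    -0.1017
  E            5.769       5.63     0.3741
  solve Keq expr → x = -0.05083; check Q = 4.0840e-06
Then remove 1.629 M of G.
Step 3:
                   J          G          L
  I            5.769      4.001     0.3741
  C           0.1841     0.1841    -0.1228
  E            5.953      4.186     0.2514
  solve Keq expr → x = -0.06138; check Q = 4.0840e-06

Direction: reverse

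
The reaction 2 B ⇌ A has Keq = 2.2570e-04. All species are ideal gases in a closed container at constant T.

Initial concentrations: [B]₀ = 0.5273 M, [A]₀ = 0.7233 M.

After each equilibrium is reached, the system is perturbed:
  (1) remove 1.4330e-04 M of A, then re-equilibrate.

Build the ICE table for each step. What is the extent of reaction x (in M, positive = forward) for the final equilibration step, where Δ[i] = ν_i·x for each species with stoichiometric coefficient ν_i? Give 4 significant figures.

x = 1.4305e-04 M

Q₀ = 2.601 vs Keq = 2.2570e-04 ⇒ Q>K, reverse
Step 1:
                  B         A
  Initial    0.5273    0.7233
  Change      1.445   -0.7224
  Equil       1.972 8.7783e-04
  solve Keq expr → x = -0.7224; check Q = 2.2570e-04
Then remove 1.4330e-04 M of A.
Step 2:
                  B         A
  Initial     1.972 7.3453e-04
  Change  -2.8609e-04 1.4305e-04
  Equil       1.972 8.7757e-04
  solve Keq expr → x = 1.4305e-04; check Q = 2.2570e-04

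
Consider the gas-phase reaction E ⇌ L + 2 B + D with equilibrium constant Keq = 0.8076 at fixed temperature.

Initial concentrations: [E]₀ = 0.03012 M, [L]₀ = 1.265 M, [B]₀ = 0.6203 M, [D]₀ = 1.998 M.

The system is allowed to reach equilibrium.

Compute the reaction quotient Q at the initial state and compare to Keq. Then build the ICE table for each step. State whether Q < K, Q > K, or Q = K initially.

Q₀ = 32.29; Q > K (proceeds reverse)

Q₀ = 32.29 vs Keq = 0.8076 ⇒ Q>K, reverse
Step 1:
                    E           L           B           D
  Initial     0.03012       1.265      0.6203       1.998
  Change       0.1687     -0.1687     -0.3374     -0.1687
  Equil        0.1988       1.096      0.2829       1.829
  solve Keq expr → x = -0.1687; check Q = 0.8076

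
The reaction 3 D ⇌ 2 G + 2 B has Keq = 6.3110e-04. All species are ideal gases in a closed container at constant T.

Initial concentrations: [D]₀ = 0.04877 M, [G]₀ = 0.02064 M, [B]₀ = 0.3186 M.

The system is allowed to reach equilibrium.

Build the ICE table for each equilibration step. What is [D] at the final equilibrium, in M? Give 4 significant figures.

[D]_eq = 0.07704 M

Q₀ = 0.3728 vs Keq = 6.3110e-04 ⇒ Q>K, reverse
Step 1:
                    D           G           B
  Initial     0.04877     0.02064      0.3186
  Change      0.02827    -0.01885    -0.01885
  Equil       0.07704    0.001792      0.2998
  solve Keq expr → x = -0.009424; check Q = 6.3110e-04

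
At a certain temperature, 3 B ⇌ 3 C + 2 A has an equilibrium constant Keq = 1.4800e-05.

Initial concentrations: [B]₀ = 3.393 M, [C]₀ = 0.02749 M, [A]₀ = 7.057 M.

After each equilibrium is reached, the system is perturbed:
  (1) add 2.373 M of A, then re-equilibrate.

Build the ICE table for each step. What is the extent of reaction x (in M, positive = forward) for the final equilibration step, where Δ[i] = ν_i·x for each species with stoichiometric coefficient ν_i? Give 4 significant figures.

x = -0.001321 M

Q₀ = 2.6486e-05 vs Keq = 1.4800e-05 ⇒ Q>K, reverse
Step 1:
                   B          C          A
  I            3.393    0.02749      7.057
  C         0.004809  -0.004809  -0.003206
  E            3.398    0.02268      7.054
  solve Keq expr → x = -0.001603; check Q = 1.4800e-05
Then add 2.373 M of A.
Step 2:
                   B          C          A
  I            3.398    0.02268      9.427
  C         0.003962  -0.003962  -0.002641
  E            3.402    0.01872      9.424
  solve Keq expr → x = -0.001321; check Q = 1.4800e-05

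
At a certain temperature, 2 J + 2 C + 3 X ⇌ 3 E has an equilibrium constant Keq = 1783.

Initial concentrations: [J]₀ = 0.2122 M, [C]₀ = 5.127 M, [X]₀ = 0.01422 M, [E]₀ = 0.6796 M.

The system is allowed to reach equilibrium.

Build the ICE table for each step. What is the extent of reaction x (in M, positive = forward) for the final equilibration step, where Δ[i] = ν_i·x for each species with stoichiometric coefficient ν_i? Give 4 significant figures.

x = -0.01096 M

Q₀ = 9.2224e+04 vs Keq = 1783 ⇒ Q>K, reverse
Step 1:
                   J          C          X          E
  init        0.2122      5.127    0.01422     0.6796
  Δ          0.02191    0.02191    0.03287   -0.03287
  eq          0.2341      5.149    0.04709     0.6467
  solve Keq expr → x = -0.01096; check Q = 1783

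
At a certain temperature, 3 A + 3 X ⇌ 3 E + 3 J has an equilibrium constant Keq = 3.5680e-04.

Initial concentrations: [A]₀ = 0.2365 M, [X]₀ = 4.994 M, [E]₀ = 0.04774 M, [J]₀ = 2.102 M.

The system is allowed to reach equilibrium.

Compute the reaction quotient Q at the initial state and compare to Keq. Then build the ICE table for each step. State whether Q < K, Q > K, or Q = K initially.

Q₀ = 6.1335e-04; Q > K (proceeds reverse)

Q₀ = 6.1335e-04 vs Keq = 3.5680e-04 ⇒ Q>K, reverse
Step 1:
                   A          X          E          J
  Initial     0.2365      4.994    0.04774      2.102
  Change    0.006593   0.006593  -0.006593  -0.006593
  Equil       0.2431      5.001    0.04115      2.095
  solve Keq expr → x = -0.002198; check Q = 3.5680e-04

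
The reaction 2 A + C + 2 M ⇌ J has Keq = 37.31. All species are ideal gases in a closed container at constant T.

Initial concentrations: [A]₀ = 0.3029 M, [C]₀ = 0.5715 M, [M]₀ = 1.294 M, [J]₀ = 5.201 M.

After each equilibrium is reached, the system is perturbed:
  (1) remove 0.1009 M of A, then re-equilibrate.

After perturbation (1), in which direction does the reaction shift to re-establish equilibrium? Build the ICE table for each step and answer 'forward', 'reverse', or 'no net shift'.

Direction: reverse

Q₀ = 59.24 vs Keq = 37.31 ⇒ Q>K, reverse
Step 1:
                   A          C          M          J
  I           0.3029     0.5715      1.294      5.201
  C          0.05413    0.02707    0.05413   -0.02707
  E            0.357     0.5986      1.348      5.174
  solve Keq expr → x = -0.02707; check Q = 37.31
Then remove 0.1009 M of A.
Step 2:
                   A          C          M          J
  I           0.2561     0.5986      1.348      5.174
  C          0.07193    0.03596    0.07193   -0.03596
  E           0.3281     0.6345       1.42      5.138
  solve Keq expr → x = -0.03596; check Q = 37.31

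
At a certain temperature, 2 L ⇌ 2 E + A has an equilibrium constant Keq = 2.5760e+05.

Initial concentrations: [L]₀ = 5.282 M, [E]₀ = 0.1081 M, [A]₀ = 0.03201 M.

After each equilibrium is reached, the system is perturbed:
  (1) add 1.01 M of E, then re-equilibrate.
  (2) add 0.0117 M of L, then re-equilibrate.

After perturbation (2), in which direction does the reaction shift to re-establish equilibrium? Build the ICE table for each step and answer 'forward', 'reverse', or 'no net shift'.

Direction: forward

Q₀ = 1.3407e-05 vs Keq = 2.5760e+05 ⇒ Q<K, forward
Step 1:
                  L         E         A
  Initial     5.282    0.1081   0.03201
  Change     -5.265     5.265     2.632
  Equil     0.01728     5.373     2.664
  solve Keq expr → x = 2.632; check Q = 2.5760e+05
Then add 1.01 M of E.
Step 2:
                  L         E         A
  Initial   0.01728     6.383     2.664
  Change   0.003232 -0.003232 -0.001616
  Equil     0.02051      6.38     2.663
  solve Keq expr → x = -0.001616; check Q = 2.5760e+05
Then add 0.0117 M of L.
Step 3:
                  L         E         A
  Initial   0.03221      6.38     2.663
  Change   -0.01164   0.01164   0.00582
  Equil     0.02057     6.391     2.669
  solve Keq expr → x = 0.00582; check Q = 2.5760e+05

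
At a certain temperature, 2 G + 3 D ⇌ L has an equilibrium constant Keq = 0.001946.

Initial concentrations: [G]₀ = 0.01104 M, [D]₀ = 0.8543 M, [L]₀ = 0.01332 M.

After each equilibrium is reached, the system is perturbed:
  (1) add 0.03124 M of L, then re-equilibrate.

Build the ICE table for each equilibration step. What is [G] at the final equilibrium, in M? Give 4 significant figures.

[G]_eq = 0.1001 M

Q₀ = 175.3 vs Keq = 0.001946 ⇒ Q>K, reverse
Step 1:
                    G           D           L
  Initial     0.01104      0.8543     0.01332
  Change      0.02664     0.03995    -0.01332
  Equil       0.03768      0.8943  1.9754e-06
  solve Keq expr → x = -0.01332; check Q = 0.001946
Then add 0.03124 M of L.
Step 2:
                    G           D           L
  Initial     0.03768      0.8943     0.03124
  Change      0.06245     0.09367    -0.03122
  Equil        0.1001      0.9879  1.8809e-05
  solve Keq expr → x = -0.03122; check Q = 0.001946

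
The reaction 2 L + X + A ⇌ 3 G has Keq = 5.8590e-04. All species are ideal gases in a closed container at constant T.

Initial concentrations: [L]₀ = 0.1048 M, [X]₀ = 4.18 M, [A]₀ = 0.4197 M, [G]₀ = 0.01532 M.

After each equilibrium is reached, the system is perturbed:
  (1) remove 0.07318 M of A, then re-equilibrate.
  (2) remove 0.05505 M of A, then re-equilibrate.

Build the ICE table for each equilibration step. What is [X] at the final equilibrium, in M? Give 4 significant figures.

Q₀ = 1.8661e-04 vs Keq = 5.8590e-04 ⇒ Q<K, forward
Step 1:
                  L         X         A         G
  init       0.1048      4.18    0.4197   0.01532
  Δ       -0.004302 -0.002151 -0.002151  0.006454
  eq         0.1005     4.178    0.4175   0.02177
  solve Keq expr → x = 0.002151; check Q = 5.8590e-04
Then remove 0.07318 M of A.
Step 2:
                  L         X         A         G
  init       0.1005     4.178    0.3444   0.02177
  Δ       8.2292e-04 4.1146e-04 4.1146e-04 -0.001234
  eq         0.1013     4.178    0.3448   0.02054
  solve Keq expr → x = -4.1146e-04; check Q = 5.8590e-04
Then remove 0.05505 M of A.
Step 3:
                  L         X         A         G
  init       0.1013     4.178    0.2897   0.02054
  Δ       7.0583e-04 3.5292e-04 3.5292e-04 -0.001059
  eq          0.102     4.179    0.2901   0.01948
  solve Keq expr → x = -3.5292e-04; check Q = 5.8590e-04

[X]_eq = 4.179 M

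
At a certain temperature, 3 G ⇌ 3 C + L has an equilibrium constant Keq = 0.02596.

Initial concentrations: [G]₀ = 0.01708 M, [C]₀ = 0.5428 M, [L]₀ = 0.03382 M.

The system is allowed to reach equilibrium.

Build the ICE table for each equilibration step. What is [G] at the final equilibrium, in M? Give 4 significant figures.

Q₀ = 1085 vs Keq = 0.02596 ⇒ Q>K, reverse
Step 1:
                  G         C         L
  Initial   0.01708    0.5428   0.03382
  Change        0.1      -0.1  -0.03334
  Equil      0.1171    0.4428 4.8018e-04
  solve Keq expr → x = -0.03334; check Q = 0.02596

[G]_eq = 0.1171 M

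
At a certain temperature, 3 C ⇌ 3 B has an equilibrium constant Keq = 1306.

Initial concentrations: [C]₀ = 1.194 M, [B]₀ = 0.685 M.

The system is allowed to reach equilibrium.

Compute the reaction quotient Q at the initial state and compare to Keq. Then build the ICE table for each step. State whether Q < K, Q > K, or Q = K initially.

Q₀ = 0.1888; Q < K (proceeds forward)

Q₀ = 0.1888 vs Keq = 1306 ⇒ Q<K, forward
Step 1:
                  C         B
  Initial     1.194     0.685
  Change     -1.037     1.037
  Equil      0.1575     1.722
  solve Keq expr → x = 0.3455; check Q = 1306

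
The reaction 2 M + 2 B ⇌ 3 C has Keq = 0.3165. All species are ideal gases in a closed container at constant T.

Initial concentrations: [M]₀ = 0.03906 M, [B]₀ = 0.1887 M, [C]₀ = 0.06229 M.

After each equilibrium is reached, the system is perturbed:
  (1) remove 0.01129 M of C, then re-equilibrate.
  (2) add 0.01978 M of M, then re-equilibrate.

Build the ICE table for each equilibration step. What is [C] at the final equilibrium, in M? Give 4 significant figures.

[C]_eq = 0.03822 M

Q₀ = 4.449 vs Keq = 0.3165 ⇒ Q>K, reverse
Step 1:
                    M           B           C
  I           0.03906      0.1887     0.06229
  C           0.01799     0.01799    -0.02698
  E           0.05705      0.2067     0.03531
  solve Keq expr → x = -0.008995; check Q = 0.3165
Then remove 0.01129 M of C.
Step 2:
                    M           B           C
  I           0.05705      0.2067     0.02402
  C         -0.005571   -0.005571    0.008357
  E           0.05148      0.2011     0.03237
  solve Keq expr → x = 0.002786; check Q = 0.3165
Then add 0.01978 M of M.
Step 3:
                    M           B           C
  I           0.07126      0.2011     0.03237
  C         -0.003901   -0.003901    0.005852
  E           0.06736      0.1972     0.03822
  solve Keq expr → x = 0.001951; check Q = 0.3165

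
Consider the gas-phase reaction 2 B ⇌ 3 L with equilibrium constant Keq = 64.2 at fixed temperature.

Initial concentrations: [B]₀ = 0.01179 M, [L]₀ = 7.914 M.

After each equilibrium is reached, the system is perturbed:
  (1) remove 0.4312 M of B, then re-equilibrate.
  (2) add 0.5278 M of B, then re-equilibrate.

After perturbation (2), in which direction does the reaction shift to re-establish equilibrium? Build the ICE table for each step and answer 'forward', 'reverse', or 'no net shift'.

Q₀ = 3.5658e+06 vs Keq = 64.2 ⇒ Q>K, reverse
Step 1:
                    B           L
  I           0.01179       7.914
  C             1.603      -2.404
  E             1.614        5.51
  solve Keq expr → x = -0.8013; check Q = 64.2
Then remove 0.4312 M of B.
Step 2:
                    B           L
  I             1.183        5.51
  C            0.2618     -0.3926
  E             1.445       5.118
  solve Keq expr → x = -0.1309; check Q = 64.2
Then add 0.5278 M of B.
Step 3:
                    B           L
  I             1.973       5.118
  C           -0.3199      0.4798
  E             1.653       5.597
  solve Keq expr → x = 0.1599; check Q = 64.2

Direction: forward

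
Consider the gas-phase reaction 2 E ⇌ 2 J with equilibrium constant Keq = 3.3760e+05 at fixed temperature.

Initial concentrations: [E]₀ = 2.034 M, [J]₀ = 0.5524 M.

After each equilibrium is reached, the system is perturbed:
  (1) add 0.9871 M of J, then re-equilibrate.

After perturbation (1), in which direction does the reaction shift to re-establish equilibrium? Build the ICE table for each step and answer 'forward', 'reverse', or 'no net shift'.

Direction: reverse

Q₀ = 0.07376 vs Keq = 3.3760e+05 ⇒ Q<K, forward
Step 1:
                   E          J
  init         2.034     0.5524
  Δ            -2.03       2.03
  eq        0.004444      2.582
  solve Keq expr → x = 1.015; check Q = 3.3760e+05
Then add 0.9871 M of J.
Step 2:
                   E          J
  init      0.004444      3.569
  Δ         0.001696  -0.001696
  eq         0.00614      3.567
  solve Keq expr → x = -8.4798e-04; check Q = 3.3760e+05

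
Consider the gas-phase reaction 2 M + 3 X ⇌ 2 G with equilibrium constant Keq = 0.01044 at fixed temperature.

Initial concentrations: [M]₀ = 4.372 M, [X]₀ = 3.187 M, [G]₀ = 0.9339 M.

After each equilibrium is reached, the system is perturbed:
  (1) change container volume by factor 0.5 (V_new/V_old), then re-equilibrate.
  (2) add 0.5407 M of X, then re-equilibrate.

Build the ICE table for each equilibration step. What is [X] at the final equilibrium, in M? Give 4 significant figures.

Q₀ = 0.00141 vs Keq = 0.01044 ⇒ Q<K, forward
Step 1:
                   M          X          G
  I            4.372      3.187     0.9339
  C          -0.5258    -0.7887     0.5258
  E            3.846      2.398       1.46
  solve Keq expr → x = 0.2629; check Q = 0.01044
Then change container volume by factor 0.5 (V_new/V_old).
Step 2:
                   M          X          G
  I            7.692      4.797      2.919
  C            -1.04      -1.56       1.04
  E            6.653      3.237      3.959
  solve Keq expr → x = 0.5199; check Q = 0.01044
Then add 0.5407 M of X.
Step 3:
                   M          X          G
  I            6.653      3.778      3.959
  C          -0.2266    -0.3398     0.2266
  E            6.426      3.438      4.186
  solve Keq expr → x = 0.1133; check Q = 0.01044

[X]_eq = 3.438 M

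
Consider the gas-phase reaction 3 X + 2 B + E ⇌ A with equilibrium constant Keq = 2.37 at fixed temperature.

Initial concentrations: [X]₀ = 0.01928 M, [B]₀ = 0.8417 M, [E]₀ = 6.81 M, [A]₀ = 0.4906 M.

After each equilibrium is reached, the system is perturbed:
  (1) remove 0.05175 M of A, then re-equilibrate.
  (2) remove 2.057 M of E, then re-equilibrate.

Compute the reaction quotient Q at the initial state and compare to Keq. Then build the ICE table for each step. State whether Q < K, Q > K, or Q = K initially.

Q₀ = 1.4189e+04; Q > K (proceeds reverse)

Q₀ = 1.4189e+04 vs Keq = 2.37 ⇒ Q>K, reverse
Step 1:
                  X         B         E         A
  I         0.01928    0.8417      6.81    0.4906
  C          0.2675    0.1784   0.08918  -0.08918
  E          0.2868      1.02     6.899    0.4014
  solve Keq expr → x = -0.08918; check Q = 2.37
Then remove 0.05175 M of A.
Step 2:
                  X         B         E         A
  I          0.2868      1.02     6.899    0.3497
  C        -0.01064 -0.007096 -0.003548  0.003548
  E          0.2762     1.013     6.896    0.3532
  solve Keq expr → x = 0.003548; check Q = 2.37
Then remove 2.057 M of E.
Step 3:
                  X         B         E         A
  I          0.2762     1.013     4.839    0.3532
  C         0.02794   0.01863  0.009315 -0.009315
  E          0.3041     1.032     4.848    0.3439
  solve Keq expr → x = -0.009315; check Q = 2.37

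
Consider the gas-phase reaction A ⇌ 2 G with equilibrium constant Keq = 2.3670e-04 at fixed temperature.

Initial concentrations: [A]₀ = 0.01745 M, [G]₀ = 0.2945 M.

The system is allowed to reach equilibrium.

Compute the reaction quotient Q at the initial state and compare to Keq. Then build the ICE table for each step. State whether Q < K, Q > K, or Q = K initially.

Q₀ = 4.97; Q > K (proceeds reverse)

Q₀ = 4.97 vs Keq = 2.3670e-04 ⇒ Q>K, reverse
Step 1:
                    A           G
  init        0.01745      0.2945
  Δ            0.1442     -0.2883
  eq           0.1616    0.006185
  solve Keq expr → x = -0.1442; check Q = 2.3670e-04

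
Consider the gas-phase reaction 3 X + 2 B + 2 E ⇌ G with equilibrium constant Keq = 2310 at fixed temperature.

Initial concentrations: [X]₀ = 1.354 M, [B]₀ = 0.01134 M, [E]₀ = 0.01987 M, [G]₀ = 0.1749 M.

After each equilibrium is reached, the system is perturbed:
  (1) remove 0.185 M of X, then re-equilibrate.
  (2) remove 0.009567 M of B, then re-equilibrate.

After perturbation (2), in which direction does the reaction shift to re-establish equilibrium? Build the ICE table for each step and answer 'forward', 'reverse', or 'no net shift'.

Q₀ = 1.3878e+06 vs Keq = 2310 ⇒ Q>K, reverse
Step 1:
                  X         B         E         G
  init        1.354   0.01134   0.01987    0.1749
  Δ         0.07932   0.05288   0.05288  -0.02644
  eq          1.433   0.06422   0.07275    0.1485
  solve Keq expr → x = -0.02644; check Q = 2310
Then remove 0.185 M of X.
Step 2:
                  X         B         E         G
  init        1.248   0.06422   0.07275    0.1485
  Δ        0.009877  0.006585  0.006585 -0.003292
  eq          1.258    0.0708   0.07933    0.1452
  solve Keq expr → x = -0.003292; check Q = 2310
Then remove 0.009567 M of B.
Step 3:
                  X         B         E         G
  init        1.258   0.06124   0.07933    0.1452
  Δ        0.006909  0.004606  0.004606 -0.002303
  eq          1.265   0.06584   0.08394    0.1429
  solve Keq expr → x = -0.002303; check Q = 2310

Direction: reverse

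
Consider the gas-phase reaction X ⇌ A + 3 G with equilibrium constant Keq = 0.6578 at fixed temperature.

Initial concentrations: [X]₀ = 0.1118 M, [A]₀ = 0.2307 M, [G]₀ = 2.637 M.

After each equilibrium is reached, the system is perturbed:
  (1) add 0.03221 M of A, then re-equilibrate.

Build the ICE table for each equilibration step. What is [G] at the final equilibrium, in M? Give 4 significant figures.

Q₀ = 37.84 vs Keq = 0.6578 ⇒ Q>K, reverse
Step 1:
                   X          A          G
  I           0.1118     0.2307      2.637
  C           0.2054    -0.2054    -0.6162
  E           0.3172    0.02529      2.021
  solve Keq expr → x = -0.2054; check Q = 0.6578
Then add 0.03221 M of A.
Step 2:
                   X          A          G
  I           0.3172     0.0575      2.021
  C          0.02657   -0.02657   -0.07972
  E           0.3438    0.03092      1.941
  solve Keq expr → x = -0.02657; check Q = 0.6578

[G]_eq = 1.941 M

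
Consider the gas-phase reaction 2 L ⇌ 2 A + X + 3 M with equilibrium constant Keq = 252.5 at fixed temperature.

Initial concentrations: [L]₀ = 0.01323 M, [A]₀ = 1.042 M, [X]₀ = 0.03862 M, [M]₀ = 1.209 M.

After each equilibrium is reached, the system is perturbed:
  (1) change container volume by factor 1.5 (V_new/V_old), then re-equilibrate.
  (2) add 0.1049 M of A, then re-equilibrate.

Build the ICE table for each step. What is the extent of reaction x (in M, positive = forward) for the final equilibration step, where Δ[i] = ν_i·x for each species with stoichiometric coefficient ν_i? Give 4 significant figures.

Q₀ = 423.4 vs Keq = 252.5 ⇒ Q>K, reverse
Step 1:
                  L         A         X         M
  I         0.01323     1.042   0.03862     1.209
  C        0.003365 -0.003365 -0.001683 -0.005048
  E          0.0166     1.039   0.03694     1.204
  solve Keq expr → x = -0.001683; check Q = 252.5
Then change container volume by factor 1.5 (V_new/V_old).
Step 2:
                  L         A         X         M
  I         0.01106    0.6924   0.02462    0.8026
  C        -0.00574   0.00574   0.00287   0.00861
  E        0.005323    0.6982    0.0275    0.8112
  solve Keq expr → x = 0.00287; check Q = 252.5
Then add 0.1049 M of A.
Step 3:
                  L         A         X         M
  I        0.005323    0.8031    0.0275    0.8112
  C       7.4039e-04 -7.4039e-04 -3.7020e-04 -0.001111
  E        0.006064    0.8023   0.02712    0.8101
  solve Keq expr → x = -3.7020e-04; check Q = 252.5

x = -3.7020e-04 M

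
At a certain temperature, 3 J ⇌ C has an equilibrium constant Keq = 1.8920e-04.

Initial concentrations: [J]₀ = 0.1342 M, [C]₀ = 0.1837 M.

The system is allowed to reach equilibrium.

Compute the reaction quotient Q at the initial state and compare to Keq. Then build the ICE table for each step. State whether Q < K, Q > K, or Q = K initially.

Q₀ = 76.01; Q > K (proceeds reverse)

Q₀ = 76.01 vs Keq = 1.8920e-04 ⇒ Q>K, reverse
Step 1:
                  J         C
  Initial    0.1342    0.1837
  Change     0.5509   -0.1836
  Equil      0.6851 6.0844e-05
  solve Keq expr → x = -0.1836; check Q = 1.8920e-04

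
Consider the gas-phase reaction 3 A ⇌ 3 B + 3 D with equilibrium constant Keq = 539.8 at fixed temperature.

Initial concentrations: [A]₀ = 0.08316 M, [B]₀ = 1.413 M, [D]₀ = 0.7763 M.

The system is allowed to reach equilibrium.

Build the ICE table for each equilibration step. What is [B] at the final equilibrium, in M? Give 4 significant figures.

Q₀ = 2295 vs Keq = 539.8 ⇒ Q>K, reverse
Step 1:
                   A          B          D
  I          0.08316      1.413     0.7763
  C          0.04079   -0.04079   -0.04079
  E            0.124      1.372     0.7355
  solve Keq expr → x = -0.0136; check Q = 539.8

[B]_eq = 1.372 M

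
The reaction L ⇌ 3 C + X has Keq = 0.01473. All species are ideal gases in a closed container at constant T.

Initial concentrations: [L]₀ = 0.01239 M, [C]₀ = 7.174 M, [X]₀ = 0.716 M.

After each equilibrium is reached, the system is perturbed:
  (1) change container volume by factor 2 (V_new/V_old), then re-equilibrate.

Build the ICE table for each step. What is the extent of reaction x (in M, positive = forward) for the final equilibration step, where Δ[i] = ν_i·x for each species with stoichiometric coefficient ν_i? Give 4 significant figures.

Q₀ = 2.1337e+04 vs Keq = 0.01473 ⇒ Q>K, reverse
Step 1:
                    L           C           X
  I           0.01239       7.174       0.716
  C            0.7159      -2.148     -0.7159
  E            0.7283       5.026  8.4486e-05
  solve Keq expr → x = -0.7159; check Q = 0.01473
Then change container volume by factor 2 (V_new/V_old).
Step 2:
                    L           C           X
  I            0.3642       2.513  4.2243e-05
  C       -2.9507e-04  8.8521e-04  2.9507e-04
  E            0.3639       2.514  3.3731e-04
  solve Keq expr → x = 2.9507e-04; check Q = 0.01473

x = 2.9507e-04 M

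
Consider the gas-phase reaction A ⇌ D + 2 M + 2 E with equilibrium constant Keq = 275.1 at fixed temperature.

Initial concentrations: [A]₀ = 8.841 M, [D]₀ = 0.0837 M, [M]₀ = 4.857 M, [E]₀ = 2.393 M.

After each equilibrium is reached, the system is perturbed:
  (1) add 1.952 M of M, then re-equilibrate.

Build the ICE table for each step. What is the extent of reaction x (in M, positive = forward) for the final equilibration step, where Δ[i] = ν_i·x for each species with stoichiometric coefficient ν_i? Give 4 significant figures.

Q₀ = 1.279 vs Keq = 275.1 ⇒ Q<K, forward
Step 1:
                    A           D           M           E
  init          8.841      0.0837       4.857       2.393
  Δ            -1.336       1.336       2.672       2.672
  eq            7.505        1.42       7.529       5.065
  solve Keq expr → x = 1.336; check Q = 275.1
Then add 1.952 M of M.
Step 2:
                    A           D           M           E
  init          7.505        1.42       9.481       5.065
  Δ            0.2143     -0.2143     -0.4285     -0.4285
  eq            7.719       1.205       9.052       4.636
  solve Keq expr → x = -0.2143; check Q = 275.1

x = -0.2143 M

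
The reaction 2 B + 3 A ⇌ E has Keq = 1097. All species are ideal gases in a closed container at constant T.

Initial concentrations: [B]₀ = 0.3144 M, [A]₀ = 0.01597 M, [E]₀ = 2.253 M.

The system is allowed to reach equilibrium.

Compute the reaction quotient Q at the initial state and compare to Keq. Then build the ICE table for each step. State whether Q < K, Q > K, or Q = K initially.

Q₀ = 5.5960e+06 vs Keq = 1097 ⇒ Q>K, reverse
Step 1:
                   B          A          E
  I           0.3144    0.01597      2.253
  C           0.1328     0.1992   -0.06641
  E           0.4472     0.2152      2.187
  solve Keq expr → x = -0.06641; check Q = 1097

Q₀ = 5.5960e+06; Q > K (proceeds reverse)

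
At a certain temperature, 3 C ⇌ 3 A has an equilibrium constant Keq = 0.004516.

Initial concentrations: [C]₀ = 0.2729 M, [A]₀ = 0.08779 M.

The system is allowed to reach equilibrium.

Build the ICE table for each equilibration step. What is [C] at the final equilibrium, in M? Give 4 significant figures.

[C]_eq = 0.3095 M

Q₀ = 0.03329 vs Keq = 0.004516 ⇒ Q>K, reverse
Step 1:
                   C          A
  init        0.2729    0.08779
  Δ          0.03663   -0.03663
  eq          0.3095    0.05116
  solve Keq expr → x = -0.01221; check Q = 0.004516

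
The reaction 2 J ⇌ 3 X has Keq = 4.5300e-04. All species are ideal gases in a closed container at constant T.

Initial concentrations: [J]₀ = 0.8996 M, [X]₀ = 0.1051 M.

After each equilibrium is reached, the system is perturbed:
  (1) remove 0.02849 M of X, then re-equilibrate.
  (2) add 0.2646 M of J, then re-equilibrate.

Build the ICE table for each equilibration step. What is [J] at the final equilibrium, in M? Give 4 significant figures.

[J]_eq = 1.159 M

Q₀ = 0.001435 vs Keq = 4.5300e-04 ⇒ Q>K, reverse
Step 1:
                   J          X
  Initial     0.8996     0.1051
  Change     0.02159   -0.03239
  Equil       0.9212    0.07271
  solve Keq expr → x = -0.0108; check Q = 4.5300e-04
Then remove 0.02849 M of X.
Step 2:
                   J          X
  Initial     0.9212    0.04422
  Change    -0.01835    0.02752
  Equil       0.9028    0.07174
  solve Keq expr → x = 0.009174; check Q = 4.5300e-04
Then add 0.2646 M of J.
Step 3:
                   J          X
  Initial      1.167    0.07174
  Change   -0.008658    0.01299
  Equil        1.159    0.08473
  solve Keq expr → x = 0.004329; check Q = 4.5300e-04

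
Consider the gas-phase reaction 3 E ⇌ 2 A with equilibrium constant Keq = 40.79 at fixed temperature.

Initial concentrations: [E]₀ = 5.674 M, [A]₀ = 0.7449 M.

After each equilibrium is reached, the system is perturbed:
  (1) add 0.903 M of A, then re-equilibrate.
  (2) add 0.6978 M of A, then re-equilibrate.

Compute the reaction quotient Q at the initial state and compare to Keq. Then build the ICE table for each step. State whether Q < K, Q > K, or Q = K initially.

Q₀ = 0.003038 vs Keq = 40.79 ⇒ Q<K, forward
Step 1:
                   E          A
  Initial      5.674     0.7449
  Change      -4.938      3.292
  Equil       0.7365      4.037
  solve Keq expr → x = 1.646; check Q = 40.79
Then add 0.903 M of A.
Step 2:
                   E          A
  Initial     0.7365       4.94
  Change     0.09861   -0.06574
  Equil       0.8351      4.874
  solve Keq expr → x = -0.03287; check Q = 40.79
Then add 0.6978 M of A.
Step 3:
                   E          A
  Initial     0.8351      5.572
  Change     0.07262   -0.04841
  Equil       0.9077      5.523
  solve Keq expr → x = -0.02421; check Q = 40.79

Q₀ = 0.003038; Q < K (proceeds forward)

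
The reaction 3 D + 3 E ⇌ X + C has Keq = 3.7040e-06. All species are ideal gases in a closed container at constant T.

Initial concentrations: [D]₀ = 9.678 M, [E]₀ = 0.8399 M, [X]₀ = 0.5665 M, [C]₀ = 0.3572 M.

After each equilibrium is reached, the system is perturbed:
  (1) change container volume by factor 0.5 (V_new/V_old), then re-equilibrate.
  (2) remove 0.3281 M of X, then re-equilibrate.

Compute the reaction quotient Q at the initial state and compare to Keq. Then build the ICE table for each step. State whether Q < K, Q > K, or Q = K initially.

Q₀ = 3.7677e-04; Q > K (proceeds reverse)

Q₀ = 3.7677e-04 vs Keq = 3.7040e-06 ⇒ Q>K, reverse
Step 1:
                   D          E          X          C
  Initial      9.678     0.8399     0.5665     0.3572
  Change      0.8504     0.8504    -0.2835    -0.2835
  Equil        10.53       1.69      0.283    0.07375
  solve Keq expr → x = -0.2835; check Q = 3.7040e-06
Then change container volume by factor 0.5 (V_new/V_old).
Step 2:
                   D          E          X          C
  Initial      21.06      3.381     0.5661     0.1475
  Change     -0.9716    -0.9716     0.3239     0.3239
  Equil        20.09      2.409       0.89     0.4714
  solve Keq expr → x = 0.3239; check Q = 3.7040e-06
Then remove 0.3281 M of X.
Step 3:
                   D          E          X          C
  Initial      20.09      2.409     0.5619     0.4714
  Change      -0.172     -0.172    0.05732    0.05732
  Equil        19.91      2.237     0.6192     0.5287
  solve Keq expr → x = 0.05732; check Q = 3.7040e-06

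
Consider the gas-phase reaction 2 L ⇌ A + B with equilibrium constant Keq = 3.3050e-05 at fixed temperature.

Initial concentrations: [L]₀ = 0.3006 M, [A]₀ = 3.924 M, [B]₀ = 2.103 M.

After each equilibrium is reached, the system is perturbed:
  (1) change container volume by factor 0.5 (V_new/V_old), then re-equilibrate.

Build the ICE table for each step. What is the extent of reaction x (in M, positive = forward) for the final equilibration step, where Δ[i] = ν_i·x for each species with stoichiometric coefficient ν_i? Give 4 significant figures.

Q₀ = 91.33 vs Keq = 3.3050e-05 ⇒ Q>K, reverse
Step 1:
                    L           A           B
  init         0.3006       3.924       2.103
  Δ             4.205      -2.103      -2.103
  eq            4.506       1.821  3.6841e-04
  solve Keq expr → x = -2.103; check Q = 3.3050e-05
Then change container volume by factor 0.5 (V_new/V_old).
Step 2:
                    L           A           B
  init          9.012       3.643  7.3682e-04
  Δ                 0           0           0
  eq            9.012       3.643  7.3682e-04
  solve Keq expr → x = 0; check Q = 3.3050e-05

x = 0 M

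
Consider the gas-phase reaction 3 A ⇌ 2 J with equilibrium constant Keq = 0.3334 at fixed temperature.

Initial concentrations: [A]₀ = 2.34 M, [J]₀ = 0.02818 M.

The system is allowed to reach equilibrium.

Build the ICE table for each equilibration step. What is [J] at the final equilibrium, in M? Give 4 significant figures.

[J]_eq = 0.7762 M

Q₀ = 6.1978e-05 vs Keq = 0.3334 ⇒ Q<K, forward
Step 1:
                   A          J
  init          2.34    0.02818
  Δ           -1.122      0.748
  eq           1.218     0.7762
  solve Keq expr → x = 0.374; check Q = 0.3334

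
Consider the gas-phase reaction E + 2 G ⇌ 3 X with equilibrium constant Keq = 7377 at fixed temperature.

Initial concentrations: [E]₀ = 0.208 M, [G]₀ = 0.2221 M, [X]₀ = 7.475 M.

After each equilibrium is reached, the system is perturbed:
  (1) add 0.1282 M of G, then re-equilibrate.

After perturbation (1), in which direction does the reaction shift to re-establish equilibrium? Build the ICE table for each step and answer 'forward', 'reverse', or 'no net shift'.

Direction: forward

Q₀ = 4.0707e+04 vs Keq = 7377 ⇒ Q>K, reverse
Step 1:
                   E          G          X
  Initial      0.208     0.2221      7.475
  Change     0.09353     0.1871    -0.2806
  Equil       0.3015     0.4092      7.194
  solve Keq expr → x = -0.09353; check Q = 7377
Then add 0.1282 M of G.
Step 2:
                   E          G          X
  Initial     0.3015     0.5374      7.194
  Change    -0.04222   -0.08444     0.1267
  Equil       0.2593     0.4529      7.321
  solve Keq expr → x = 0.04222; check Q = 7377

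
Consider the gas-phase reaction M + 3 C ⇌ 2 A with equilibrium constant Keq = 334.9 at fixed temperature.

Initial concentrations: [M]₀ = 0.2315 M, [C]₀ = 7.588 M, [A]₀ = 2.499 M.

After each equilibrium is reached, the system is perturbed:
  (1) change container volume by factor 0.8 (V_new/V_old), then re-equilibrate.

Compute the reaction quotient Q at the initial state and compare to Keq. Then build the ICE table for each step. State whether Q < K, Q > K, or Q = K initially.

Q₀ = 0.06174 vs Keq = 334.9 ⇒ Q<K, forward
Step 1:
                   M          C          A
  Initial     0.2315      7.588      2.499
  Change     -0.2314    -0.6943     0.4628
  Equil   7.9955e-05      6.894      2.962
  solve Keq expr → x = 0.2314; check Q = 334.9
Then change container volume by factor 0.8 (V_new/V_old).
Step 2:
                   M          C          A
  Initial 9.9943e-05      8.617      3.702
  Change  -3.5975e-05 -1.0792e-04 7.1949e-05
  Equil   6.3969e-05      8.617      3.702
  solve Keq expr → x = 3.5975e-05; check Q = 334.9

Q₀ = 0.06174; Q < K (proceeds forward)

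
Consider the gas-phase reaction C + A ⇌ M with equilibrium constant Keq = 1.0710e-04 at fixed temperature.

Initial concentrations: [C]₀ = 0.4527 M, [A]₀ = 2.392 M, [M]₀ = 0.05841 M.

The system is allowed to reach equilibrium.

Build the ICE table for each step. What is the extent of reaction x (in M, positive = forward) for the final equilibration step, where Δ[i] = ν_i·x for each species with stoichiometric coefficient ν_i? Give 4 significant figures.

x = -0.05828 M

Q₀ = 0.05394 vs Keq = 1.0710e-04 ⇒ Q>K, reverse
Step 1:
                   C          A          M
  init        0.4527      2.392    0.05841
  Δ          0.05828    0.05828   -0.05828
  eq           0.511       2.45 1.3409e-04
  solve Keq expr → x = -0.05828; check Q = 1.0710e-04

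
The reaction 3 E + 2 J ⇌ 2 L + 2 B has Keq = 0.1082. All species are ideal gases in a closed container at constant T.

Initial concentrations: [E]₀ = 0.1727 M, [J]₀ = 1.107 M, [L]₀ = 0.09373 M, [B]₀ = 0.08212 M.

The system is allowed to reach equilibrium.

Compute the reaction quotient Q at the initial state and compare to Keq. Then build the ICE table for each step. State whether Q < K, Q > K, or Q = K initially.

Q₀ = 0.009386 vs Keq = 0.1082 ⇒ Q<K, forward
Step 1:
                  E         J         L         B
  init       0.1727     1.107   0.09373   0.08212
  Δ        -0.05143  -0.03429   0.03429   0.03429
  eq         0.1213     1.073     0.128    0.1164
  solve Keq expr → x = 0.01714; check Q = 0.1082

Q₀ = 0.009386; Q < K (proceeds forward)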